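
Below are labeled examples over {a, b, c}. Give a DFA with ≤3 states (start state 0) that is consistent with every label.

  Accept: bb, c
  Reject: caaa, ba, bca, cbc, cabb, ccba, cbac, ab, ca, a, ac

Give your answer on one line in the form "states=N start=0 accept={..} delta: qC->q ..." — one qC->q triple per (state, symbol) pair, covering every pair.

states=3 start=0 accept={0,2} delta: 0a->1 0b->0 0c->2 1a->1 1b->1 1c->1 2a->1 2b->1 2c->0

Grow the machine one transition at a time. Run the examples from 0; the earliest place one falls off (shortest prefix, ties alphabetical) gets sent to the lowest-numbered state that keeps every Accept/Reject pair distinguishable — a pair clashes when both reach the same state with identical unread suffix — and to a fresh state only if none does.
a: 0a undefined. 0a->0: no, c/ac meet in 0 with "c" left. Open state 1: 0a->1.
b: 0b undefined. 0b->0: ok.
c: 0c undefined. 0c->0: no, bb/cbc meet in 0. 0c->1: no, c/ba meet in 1. Open state 2: 0c->2.
ab: 1b undefined. 1b->0: no, bb/ab meet in 0. 1b->1: ok.
ac: 1c undefined. 1c->0: no, bb/ac meet in 0. 1c->1: ok.
ca: 2a undefined. 2a->0: no, bb/bca meet in 0. 2a->1: ok.
cb: 2b undefined. 2b->0: no, c/cbc meet in 2. 2b->1: ok.
cc: 2c undefined. 2c->0: ok.
caa: 1a undefined. 1a->0: no, c/cbac meet in 2. 1a->1: ok.
All examples now run through 3 states with every (state, symbol) defined. Accept strings end in {0,2}, Reject strings end in {1}; accept={0,2}.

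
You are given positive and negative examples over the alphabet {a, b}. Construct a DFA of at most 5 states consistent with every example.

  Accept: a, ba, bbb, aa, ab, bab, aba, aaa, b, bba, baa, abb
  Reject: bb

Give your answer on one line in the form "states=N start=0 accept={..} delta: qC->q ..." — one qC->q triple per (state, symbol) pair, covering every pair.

states=4 start=0 accept={0,1,2} delta: 0a->1 0b->2 1a->0 1b->0 2a->0 2b->3 3a->0 3b->0

Fold the examples into a partial DFA from state 0: repeatedly fix the first undefined (state, symbol) met by the shortest-then-alphabetical prefix, trying targets in increasing order and rejecting any under which an Accept and a Reject string meet in one state with the same remainder; add a state when all current targets are rejected. Accepting states are where Accept strings end.
a: 0a undefined. 0a->0: no, abb/bb meet in 0 with "bb" left. Open state 1: 0a->1.
b: 0b undefined. 0b->0: no, bbb/bb meet in 0. 0b->1: no, ab/bb meet in 1 with "b" left. Open state 2: 0b->2.
aa: 1a undefined. 1a->0: ok.
ab: 1b undefined. 1b->0: ok.
ba: 2a undefined. 2a->0: ok.
bb: 2b undefined. 2b->0: no, ba/bb meet in 0. 2b->1: no, a/bb meet in 1. 2b->2: no, bbb/bb meet in 2. Open state 3: 2b->3.
bba: 3a undefined. 3a->0: ok.
bbb: 3b undefined. 3b->0: ok.
All examples now run through 4 states with every (state, symbol) defined. Accept strings end in {0,1,2}, Reject strings end in {3}; accept={0,1,2}.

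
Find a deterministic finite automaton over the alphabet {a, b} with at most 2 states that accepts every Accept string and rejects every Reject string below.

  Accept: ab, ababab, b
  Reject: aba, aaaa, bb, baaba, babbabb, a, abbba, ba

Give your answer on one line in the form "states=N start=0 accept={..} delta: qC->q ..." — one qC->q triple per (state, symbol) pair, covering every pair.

states=2 start=0 accept={1} delta: 0a->0 0b->1 1a->0 1b->0

Fold the examples into a partial DFA from state 0: repeatedly fix the first undefined (state, symbol) met by the shortest-then-alphabetical prefix, trying targets in increasing order and rejecting any under which an Accept and a Reject string meet in one state with the same remainder; add a state when all current targets are rejected. Accepting states are where Accept strings end.
a: 0a undefined. 0a->0: ok.
b: 0b undefined. 0b->0: no, ab/aba meet in 0. Open state 1: 0b->1.
ba: 1a undefined. 1a->0: ok.
bb: 1b undefined. 1b->0: ok.
All examples now run through 2 states with every (state, symbol) defined. Accept strings end in {1}, Reject strings end in {0}; accept={1}.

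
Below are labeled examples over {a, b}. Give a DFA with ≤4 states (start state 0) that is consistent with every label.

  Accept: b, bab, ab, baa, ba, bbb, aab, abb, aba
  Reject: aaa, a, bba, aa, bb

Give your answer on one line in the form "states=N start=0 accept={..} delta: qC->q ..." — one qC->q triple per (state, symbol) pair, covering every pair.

states=4 start=0 accept={2,3} delta: 0a->1 0b->2 1a->0 1b->3 2a->3 2b->0 3a->2 3b->2

Grow the machine one transition at a time. Run the examples from 0; the earliest place one falls off (shortest prefix, ties alphabetical) gets sent to the lowest-numbered state that keeps every Accept/Reject pair distinguishable — a pair clashes when both reach the same state with identical unread suffix — and to a fresh state only if none does.
a: 0a undefined. 0a->0: no, abb/bb meet in 0 with "bb" left. Open state 1: 0a->1.
b: 0b undefined. 0b->0: no, b/bb meet in 0. 0b->1: no, b/a meet in 1. Open state 2: 0b->2.
aa: 1a undefined. 1a->0: ok.
ab: 1b undefined. 1b->0: no, ab/aa meet in 0. 1b->1: no, ab/aaa meet in 1. 1b->2: no, abb/bb meet in 2 with "b" left. Open state 3: 1b->3.
ba: 2a undefined. 2a->0: no, baa/aaa meet in 1. 2a->1: no, baa/aa meet in 0. 2a->2: no, bab/bb meet in 2 with "b" left. 2a->3: ok.
bb: 2b undefined. 2b->0: ok.
aba: 3a undefined. 3a->0: no, baa/aa meet in 0. 3a->1: no, baa/aaa meet in 1. 3a->2: ok.
abb: 3b undefined. 3b->0: no, bab/aa meet in 0. 3b->1: no, bab/aaa meet in 1. 3b->2: ok.
All examples now run through 4 states with every (state, symbol) defined. Accept strings end in {2,3}, Reject strings end in {0,1}; accept={2,3}.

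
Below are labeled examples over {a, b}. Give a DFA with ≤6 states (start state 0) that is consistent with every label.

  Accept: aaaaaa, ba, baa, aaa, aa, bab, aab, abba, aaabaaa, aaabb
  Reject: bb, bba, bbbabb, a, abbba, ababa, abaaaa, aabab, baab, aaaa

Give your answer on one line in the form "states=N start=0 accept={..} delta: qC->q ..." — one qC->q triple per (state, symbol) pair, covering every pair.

states=5 start=0 accept={2,3} delta: 0a->1 0b->1 1a->2 1b->0 2a->3 2b->3 3a->0 3b->4 4a->0 4b->2

Fold the examples into a partial DFA from state 0: repeatedly fix the first undefined (state, symbol) met by the shortest-then-alphabetical prefix, trying targets in increasing order and rejecting any under which an Accept and a Reject string meet in one state with the same remainder; add a state when all current targets are rejected. Accepting states are where Accept strings end.
a: 0a undefined. 0a->0: no, aaaaaa/a meet in 0. Open state 1: 0a->1.
b: 0b undefined. 0b->0: no, ba/bba meet in 1. 0b->1: ok.
aa: 1a undefined. 1a->0: no, aaaaaa/aaaa meet in 0. 1a->1: no, aaaaaa/a meet in 1. Open state 2: 1a->2.
ab: 1b undefined. 1b->0: ok.
aaa: 2a undefined. 2a->0: no, aaaaaa/bb meet in 0. 2a->1: no, aaaaaa/abaaaa meet in 2. 2a->2: no, aaaaaa/abaaaa meet in 2. Open state 3: 2a->3.
aab: 2b undefined. 2b->0: no, bab/bb meet in 0. 2b->1: no, bab/bba meet in 1. 2b->2: no, ba/bbbabb meet in 2. 2b->3: ok.
aaaa: 3a undefined. 3a->0: ok.
aaab: 3b undefined. 3b->0: no, aaabb/bba meet in 1. 3b->1: no, aaabaaa/bb meet in 0. 3b->2: no, aaaaaa/bbbabb meet in 2. 3b->3: no, baa/bbbabb meet in 3. Open state 4: 3b->4.
aaaba: 4a undefined. 4a->0: ok.
aaabb: 4b undefined. 4b->0: no, aaabb/bb meet in 0. 4b->1: no, aaabb/bba meet in 1. 4b->2: ok.
All examples now run through 5 states with every (state, symbol) defined. Accept strings end in {2,3}, Reject strings end in {0,1,4}; accept={2,3}.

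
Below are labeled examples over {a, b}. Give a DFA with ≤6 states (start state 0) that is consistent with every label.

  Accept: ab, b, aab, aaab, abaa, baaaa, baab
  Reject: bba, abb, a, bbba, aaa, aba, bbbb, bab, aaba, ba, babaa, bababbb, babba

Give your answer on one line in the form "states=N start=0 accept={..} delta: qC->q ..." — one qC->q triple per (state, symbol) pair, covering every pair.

states=5 start=0 accept={1,3} delta: 0a->0 0b->1 1a->2 1b->0 2a->3 2b->4 3a->2 3b->1 4a->1 4b->0

Fold the examples into a partial DFA from state 0: repeatedly fix the first undefined (state, symbol) met by the shortest-then-alphabetical prefix, trying targets in increasing order and rejecting any under which an Accept and a Reject string meet in one state with the same remainder; add a state when all current targets are rejected. Accepting states are where Accept strings end.
a: 0a undefined. 0a->0: ok.
b: 0b undefined. 0b->0: no, ab/bba meet in 0. Open state 1: 0b->1.
ba: 1a undefined. 1a->0: no, ab/bab meet in 1. 1a->1: no, ab/aba meet in 1. Open state 2: 1a->2.
bb: 1b undefined. 1b->0: ok.
baa: 2a undefined. 2a->0: no, abaa/bba meet in 0. 2a->1: no, baab/bba meet in 0. 2a->2: no, abaa/bbba meet in 2. Open state 3: 2a->3.
bab: 2b undefined. 2b->0: no, ab/bababbb meet in 1. 2b->1: no, ab/bab meet in 1. 2b->2: no, abaa/babba meet in 3. 2b->3: no, abaa/bab meet in 3. Open state 4: 2b->4.
baaa: 3a undefined. 3a->0: no, baaaa/bba meet in 0. 3a->1: no, baaaa/bbba meet in 2. 3a->2: ok.
baab: 3b undefined. 3b->0: no, baab/bba meet in 0. 3b->1: ok.
baba: 4a undefined. 4a->0: no, ab/bababbb meet in 1. 4a->1: ok.
babb: 4b undefined. 4b->0: ok.
All examples now run through 5 states with every (state, symbol) defined. Accept strings end in {1,3}, Reject strings end in {0,2,4}; accept={1,3}.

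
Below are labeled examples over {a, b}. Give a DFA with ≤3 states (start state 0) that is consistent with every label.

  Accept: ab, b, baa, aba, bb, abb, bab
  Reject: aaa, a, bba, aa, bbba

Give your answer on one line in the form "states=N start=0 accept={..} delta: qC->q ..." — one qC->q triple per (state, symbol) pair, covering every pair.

State merging on the prefix tree: take the shortest (then alphabetical) example prefix whose next move is undefined and point that move at state 0, else 1, else 2, ...; a target is out if some Accept/Reject pair would then sit in one state with the same input left (inseparable). If every existing state is out, open a new one.
a: 0a undefined. 0a->0: ok.
b: 0b undefined. 0b->0: no, ab/aaa meet in 0. Open state 1: 0b->1.
ba: 1a undefined. 1a->0: no, baa/aaa meet in 0. 1a->1: ok.
bb: 1b undefined. 1b->0: no, ab/bbba meet in 1. 1b->1: no, ab/bba meet in 1. Open state 2: 1b->2.
bba: 2a undefined. 2a->0: ok.
bbb: 2b undefined. 2b->0: ok.
All examples now run through 3 states with every (state, symbol) defined. Accept strings end in {1,2}, Reject strings end in {0}; accept={1,2}.

states=3 start=0 accept={1,2} delta: 0a->0 0b->1 1a->1 1b->2 2a->0 2b->0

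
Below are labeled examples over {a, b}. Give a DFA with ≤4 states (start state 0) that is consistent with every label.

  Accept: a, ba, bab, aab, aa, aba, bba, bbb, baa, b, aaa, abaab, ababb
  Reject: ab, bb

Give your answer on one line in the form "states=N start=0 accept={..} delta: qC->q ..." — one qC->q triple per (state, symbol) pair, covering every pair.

states=3 start=0 accept={0,1} delta: 0a->1 0b->1 1a->0 1b->2 2a->1 2b->0

Grow the machine one transition at a time. Run the examples from 0; the earliest place one falls off (shortest prefix, ties alphabetical) gets sent to the lowest-numbered state that keeps every Accept/Reject pair distinguishable — a pair clashes when both reach the same state with identical unread suffix — and to a fresh state only if none does.
a: 0a undefined. 0a->0: no, aab/ab meet in 0 with "b" left. Open state 1: 0a->1.
b: 0b undefined. 0b->0: no, bab/ab meet in 1 with "b" left. 0b->1: ok.
aa: 1a undefined. 1a->0: ok.
ab: 1b undefined. 1b->0: no, ba/ab meet in 0. 1b->1: no, a/ab meet in 1. Open state 2: 1b->2.
aba: 2a undefined. 2a->0: no, abaab/ab meet in 2. 2a->1: ok.
bbb: 2b undefined. 2b->0: ok.
All examples now run through 3 states with every (state, symbol) defined. Accept strings end in {0,1}, Reject strings end in {2}; accept={0,1}.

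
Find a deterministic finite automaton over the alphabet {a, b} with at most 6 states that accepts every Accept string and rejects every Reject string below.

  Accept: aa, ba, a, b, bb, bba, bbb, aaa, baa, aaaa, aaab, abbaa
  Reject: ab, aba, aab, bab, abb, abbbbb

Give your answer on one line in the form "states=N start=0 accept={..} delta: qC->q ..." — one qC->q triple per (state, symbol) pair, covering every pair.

states=5 start=0 accept={0,1,2} delta: 0a->1 0b->0 1a->2 1b->3 2a->0 2b->3 3a->3 3b->4 4a->0 4b->1

Grow the machine one transition at a time. Run the examples from 0; the earliest place one falls off (shortest prefix, ties alphabetical) gets sent to the lowest-numbered state that keeps every Accept/Reject pair distinguishable — a pair clashes when both reach the same state with identical unread suffix — and to a fresh state only if none does.
a: 0a undefined. 0a->0: no, ba/aba meet in 0 with "ba" left. Open state 1: 0a->1.
b: 0b undefined. 0b->0: ok.
aa: 1a undefined. 1a->0: no, aa/aab meet in 0. 1a->1: no, aaab/ab meet in 1 with "b" left. Open state 2: 1a->2.
ab: 1b undefined. 1b->0: no, ba/aba meet in 1. 1b->1: no, aa/aba meet in 2. 1b->2: no, aa/ab meet in 2. Open state 3: 1b->3.
aaa: 2a undefined. 2a->0: ok.
aab: 2b undefined. 2b->0: no, b/aab meet in 0. 2b->1: no, ba/aab meet in 1. 2b->2: no, aa/aab meet in 2. 2b->3: ok.
aba: 3a undefined. 3a->0: no, b/aba meet in 0. 3a->1: no, ba/aba meet in 1. 3a->2: no, aa/aba meet in 2. 3a->3: ok.
abb: 3b undefined. 3b->0: no, b/abb meet in 0. 3b->1: no, ba/abb meet in 1. 3b->2: no, aa/abb meet in 2. 3b->3: no, abbaa/ab meet in 3. Open state 4: 3b->4.
abba: 4a undefined. 4a->0: ok.
abbb: 4b undefined. 4b->0: no, b/abbbbb meet in 0. 4b->1: ok.
All examples now run through 5 states with every (state, symbol) defined. Accept strings end in {0,1,2}, Reject strings end in {3,4}; accept={0,1,2}.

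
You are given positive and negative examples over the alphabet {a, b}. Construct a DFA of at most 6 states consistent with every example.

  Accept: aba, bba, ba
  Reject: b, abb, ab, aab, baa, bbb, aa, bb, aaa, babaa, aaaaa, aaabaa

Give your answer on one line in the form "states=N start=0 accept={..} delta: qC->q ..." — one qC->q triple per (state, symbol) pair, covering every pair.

Grow the machine one transition at a time. Run the examples from 0; the earliest place one falls off (shortest prefix, ties alphabetical) gets sent to the lowest-numbered state that keeps every Accept/Reject pair distinguishable — a pair clashes when both reach the same state with identical unread suffix — and to a fresh state only if none does.
a: 0a undefined. 0a->0: ok.
b: 0b undefined. 0b->0: no, aba/b meet in 0. Open state 1: 0b->1.
ba: 1a undefined. 1a->0: no, aba/baa meet in 0. 1a->1: no, aba/b meet in 1. Open state 2: 1a->2.
bb: 1b undefined. 1b->0: no, bba/abb meet in 0. 1b->1: ok.
baa: 2a undefined. 2a->0: ok.
bab: 2b undefined. 2b->0: ok.
All examples now run through 3 states with every (state, symbol) defined. Accept strings end in {2}, Reject strings end in {0,1}; accept={2}.

states=3 start=0 accept={2} delta: 0a->0 0b->1 1a->2 1b->1 2a->0 2b->0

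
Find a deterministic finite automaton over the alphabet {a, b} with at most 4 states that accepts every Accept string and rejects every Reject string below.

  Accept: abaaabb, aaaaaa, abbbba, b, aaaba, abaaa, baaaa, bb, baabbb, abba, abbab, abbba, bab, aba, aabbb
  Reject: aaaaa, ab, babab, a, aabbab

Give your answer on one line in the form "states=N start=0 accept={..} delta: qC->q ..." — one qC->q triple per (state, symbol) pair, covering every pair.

states=3 start=0 accept={0,2} delta: 0a->1 0b->2 1a->0 1b->1 2a->2 2b->0

Grow the machine one transition at a time. Run the examples from 0; the earliest place one falls off (shortest prefix, ties alphabetical) gets sent to the lowest-numbered state that keeps every Accept/Reject pair distinguishable — a pair clashes when both reach the same state with identical unread suffix — and to a fresh state only if none does.
a: 0a undefined. 0a->0: no, aaaaaa/aaaaa meet in 0. Open state 1: 0a->1.
b: 0b undefined. 0b->0: no, bab/ab meet in 1 with "b" left. 0b->1: no, b/a meet in 1. Open state 2: 0b->2.
aa: 1a undefined. 1a->0: ok.
ab: 1b undefined. 1b->0: no, aaaaaa/ab meet in 0. 1b->1: ok.
ba: 2a undefined. 2a->0: no, b/babab meet in 2. 2a->1: no, b/babab meet in 2. 2a->2: ok.
bb: 2b undefined. 2b->0: ok.
All examples now run through 3 states with every (state, symbol) defined. Accept strings end in {0,2}, Reject strings end in {1}; accept={0,2}.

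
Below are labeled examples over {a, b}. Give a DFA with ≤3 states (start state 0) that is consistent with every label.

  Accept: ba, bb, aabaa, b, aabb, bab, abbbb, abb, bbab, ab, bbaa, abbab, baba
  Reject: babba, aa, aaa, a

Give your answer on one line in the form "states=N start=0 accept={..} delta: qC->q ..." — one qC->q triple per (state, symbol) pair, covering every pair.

Fold the examples into a partial DFA from state 0: repeatedly fix the first undefined (state, symbol) met by the shortest-then-alphabetical prefix, trying targets in increasing order and rejecting any under which an Accept and a Reject string meet in one state with the same remainder; add a state when all current targets are rejected. Accepting states are where Accept strings end.
a: 0a undefined. 0a->0: ok.
b: 0b undefined. 0b->0: no, ba/babba meet in 0. Open state 1: 0b->1.
ba: 1a undefined. 1a->0: no, ba/aa meet in 0. 1a->1: ok.
bb: 1b undefined. 1b->0: no, ba/babba meet in 1. 1b->1: no, ba/babba meet in 1. Open state 2: 1b->2.
bba: 2a undefined. 2a->0: no, bbaa/aa meet in 0. 2a->1: ok.
abbb: 2b undefined. 2b->0: ok.
All examples now run through 3 states with every (state, symbol) defined. Accept strings end in {1,2}, Reject strings end in {0}; accept={1,2}.

states=3 start=0 accept={1,2} delta: 0a->0 0b->1 1a->1 1b->2 2a->1 2b->0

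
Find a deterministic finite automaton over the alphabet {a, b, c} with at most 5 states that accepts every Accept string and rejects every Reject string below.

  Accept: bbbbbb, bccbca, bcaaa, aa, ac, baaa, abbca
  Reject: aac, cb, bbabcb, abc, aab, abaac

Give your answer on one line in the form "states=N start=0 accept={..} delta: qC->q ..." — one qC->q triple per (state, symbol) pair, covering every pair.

Fold the examples into a partial DFA from state 0: repeatedly fix the first undefined (state, symbol) met by the shortest-then-alphabetical prefix, trying targets in increasing order and rejecting any under which an Accept and a Reject string meet in one state with the same remainder; add a state when all current targets are rejected. Accepting states are where Accept strings end.
a: 0a undefined. 0a->0: no, ac/aac meet in 0 with "c" left. Open state 1: 0a->1.
b: 0b undefined. 0b->0: ok.
c: 0c undefined. 0c->0: no, bbbbbb/cb meet in 0. 0c->1: ok.
aa: 1a undefined. 1a->0: no, bbbbbb/aab meet in 0. 1a->1: no, ac/aac meet in 1 with "c" left. Open state 2: 1a->2.
ab: 1b undefined. 1b->0: no, bbbbbb/cb meet in 0. 1b->1: no, ac/abc meet in 1 with "c" left. 1b->2: no, aa/cb meet in 2. Open state 3: 1b->3.
ac: 1c undefined. 1c->0: ok.
aab: 2b undefined. 2b->0: no, bbbbbb/aab meet in 0. 2b->1: ok.
aac: 2c undefined. 2c->0: no, bbbbbb/aac meet in 0. 2c->1: ok.
aba: 3a undefined. 3a->0: no, bbbbbb/abaac meet in 0. 3a->1: ok.
abb: 3b undefined. 3b->0: ok.
abc: 3c undefined. 3c->0: no, bbbbbb/bbabcb meet in 0. 3c->1: ok.
baaa: 2a undefined. 2a->0: no, bcaaa/aac meet in 1. 2a->1: no, baaa/aac meet in 1. 2a->2: ok.
All examples now run through 4 states with every (state, symbol) defined. Accept strings end in {0,2}, Reject strings end in {1,3}; accept={0,2}.

states=4 start=0 accept={0,2} delta: 0a->1 0b->0 0c->1 1a->2 1b->3 1c->0 2a->2 2b->1 2c->1 3a->1 3b->0 3c->1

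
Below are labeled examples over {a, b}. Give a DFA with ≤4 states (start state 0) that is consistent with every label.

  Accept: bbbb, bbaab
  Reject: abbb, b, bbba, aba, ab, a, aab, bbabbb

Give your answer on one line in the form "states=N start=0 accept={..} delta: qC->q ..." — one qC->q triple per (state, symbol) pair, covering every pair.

State merging on the prefix tree: take the shortest (then alphabetical) example prefix whose next move is undefined and point that move at state 0, else 1, else 2, ...; a target is out if some Accept/Reject pair would then sit in one state with the same input left (inseparable). If every existing state is out, open a new one.
a: 0a undefined. 0a->0: ok.
b: 0b undefined. 0b->0: no, bbbb/abbb meet in 0. Open state 1: 0b->1.
bb: 1b undefined. 1b->0: no, bbbb/a meet in 0. 1b->1: no, bbbb/abbb meet in 1. Open state 2: 1b->2.
aba: 1a undefined. 1a->0: ok.
bba: 2a undefined. 2a->0: no, bbaab/b meet in 1. 2a->1: no, bbbb/bbabbb meet in 2 with "bb" left. 2a->2: no, bbaab/abbb meet in 2 with "b" left. Open state 3: 2a->3.
bbb: 2b undefined. 2b->0: no, bbbb/b meet in 1. 2b->1: ok.
bbaa: 3a undefined. 3a->0: no, bbaab/abbb meet in 1. 3a->1: ok.
bbab: 3b undefined. 3b->0: no, bbbb/bbabbb meet in 2. 3b->1: ok.
All examples now run through 4 states with every (state, symbol) defined. Accept strings end in {2}, Reject strings end in {0,1}; accept={2}.

states=4 start=0 accept={2} delta: 0a->0 0b->1 1a->0 1b->2 2a->3 2b->1 3a->1 3b->1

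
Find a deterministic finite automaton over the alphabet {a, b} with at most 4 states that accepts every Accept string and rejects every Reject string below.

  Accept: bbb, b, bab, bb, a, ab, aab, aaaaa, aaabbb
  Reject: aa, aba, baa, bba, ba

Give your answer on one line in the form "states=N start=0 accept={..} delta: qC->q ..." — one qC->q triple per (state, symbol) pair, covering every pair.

Fold the examples into a partial DFA from state 0: repeatedly fix the first undefined (state, symbol) met by the shortest-then-alphabetical prefix, trying targets in increasing order and rejecting any under which an Accept and a Reject string meet in one state with the same remainder; add a state when all current targets are rejected. Accepting states are where Accept strings end.
a: 0a undefined. 0a->0: no, a/aa meet in 0. Open state 1: 0a->1.
b: 0b undefined. 0b->0: no, a/bba meet in 1. 0b->1: ok.
aa: 1a undefined. 1a->0: no, b/baa meet in 1. 1a->1: no, b/aa meet in 1. Open state 2: 1a->2.
ab: 1b undefined. 1b->0: no, bbb/aba meet in 1. 1b->1: ok.
aaa: 2a undefined. 2a->0: no, aaaaa/aa meet in 2. 2a->1: no, bbb/baa meet in 1. 2a->2: no, aaaaa/aa meet in 2. Open state 3: 2a->3.
aab: 2b undefined. 2b->0: ok.
aaaa: 3a undefined. 3a->0: ok.
aaab: 3b undefined. 3b->0: ok.
All examples now run through 4 states with every (state, symbol) defined. Accept strings end in {0,1}, Reject strings end in {2,3}; accept={0,1}.

states=4 start=0 accept={0,1} delta: 0a->1 0b->1 1a->2 1b->1 2a->3 2b->0 3a->0 3b->0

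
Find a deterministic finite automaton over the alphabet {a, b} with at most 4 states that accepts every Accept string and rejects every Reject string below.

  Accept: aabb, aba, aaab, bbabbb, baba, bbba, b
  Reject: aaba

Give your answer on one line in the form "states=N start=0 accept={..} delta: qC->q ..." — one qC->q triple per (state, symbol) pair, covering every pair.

states=3 start=0 accept={0,1} delta: 0a->1 0b->0 1a->2 1b->0 2a->0 2b->1

State merging on the prefix tree: take the shortest (then alphabetical) example prefix whose next move is undefined and point that move at state 0, else 1, else 2, ...; a target is out if some Accept/Reject pair would then sit in one state with the same input left (inseparable). If every existing state is out, open a new one.
a: 0a undefined. 0a->0: no, aba/aaba meet in 0 with "ba" left. Open state 1: 0a->1.
b: 0b undefined. 0b->0: ok.
aa: 1a undefined. 1a->0: no, bbba/aaba meet in 1. 1a->1: no, aba/aaba meet in 1 with "ba" left. Open state 2: 1a->2.
ab: 1b undefined. 1b->0: ok.
aaa: 2a undefined. 2a->0: ok.
aab: 2b undefined. 2b->0: no, aba/aaba meet in 1. 2b->1: ok.
All examples now run through 3 states with every (state, symbol) defined. Accept strings end in {0,1}, Reject strings end in {2}; accept={0,1}.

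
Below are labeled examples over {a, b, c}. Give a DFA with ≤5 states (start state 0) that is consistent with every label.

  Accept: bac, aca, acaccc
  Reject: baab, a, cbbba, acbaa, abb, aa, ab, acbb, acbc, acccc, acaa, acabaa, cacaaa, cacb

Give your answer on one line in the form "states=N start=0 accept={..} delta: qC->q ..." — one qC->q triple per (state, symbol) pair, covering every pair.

states=4 start=0 accept={1,2} delta: 0a->0 0b->0 0c->1 1a->2 1b->2 1c->0 2a->0 2b->0 2c->3 3a->0 3b->0 3c->0

Grow the machine one transition at a time. Run the examples from 0; the earliest place one falls off (shortest prefix, ties alphabetical) gets sent to the lowest-numbered state that keeps every Accept/Reject pair distinguishable — a pair clashes when both reach the same state with identical unread suffix — and to a fresh state only if none does.
a: 0a undefined. 0a->0: ok.
b: 0b undefined. 0b->0: ok.
c: 0c undefined. 0c->0: no, bac/baab meet in 0. Open state 1: 0c->1.
ca: 1a undefined. 1a->0: no, aca/baab meet in 0. 1a->1: no, bac/acaa meet in 1. Open state 2: 1a->2.
cb: 1b undefined. 1b->0: no, bac/acbc meet in 1. 1b->1: no, bac/acbb meet in 1. 1b->2: ok.
acc: 1c undefined. 1c->0: ok.
cac: 2c undefined. 2c->0: no, acaccc/baab meet in 0. 2c->1: no, bac/acbc meet in 1. 2c->2: no, aca/acbc meet in 2. Open state 3: 2c->3.
cbb: 2b undefined. 2b->0: ok.
acaa: 2a undefined. 2a->0: ok.
caca: 3a undefined. 3a->0: ok.
cacb: 3b undefined. 3b->0: ok.
acacc: 3c undefined. 3c->0: ok.
All examples now run through 4 states with every (state, symbol) defined. Accept strings end in {1,2}, Reject strings end in {0,3}; accept={1,2}.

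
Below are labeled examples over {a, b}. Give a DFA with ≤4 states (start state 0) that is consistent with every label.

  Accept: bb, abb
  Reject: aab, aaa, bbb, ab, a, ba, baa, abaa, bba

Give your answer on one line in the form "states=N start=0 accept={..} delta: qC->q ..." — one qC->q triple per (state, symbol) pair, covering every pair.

State merging on the prefix tree: take the shortest (then alphabetical) example prefix whose next move is undefined and point that move at state 0, else 1, else 2, ...; a target is out if some Accept/Reject pair would then sit in one state with the same input left (inseparable). If every existing state is out, open a new one.
a: 0a undefined. 0a->0: ok.
b: 0b undefined. 0b->0: no, bb/aab meet in 0. Open state 1: 0b->1.
ba: 1a undefined. 1a->0: ok.
bb: 1b undefined. 1b->0: no, bb/aaa meet in 0. 1b->1: no, bb/aab meet in 1. Open state 2: 1b->2.
bba: 2a undefined. 2a->0: ok.
bbb: 2b undefined. 2b->0: ok.
All examples now run through 3 states with every (state, symbol) defined. Accept strings end in {2}, Reject strings end in {0,1}; accept={2}.

states=3 start=0 accept={2} delta: 0a->0 0b->1 1a->0 1b->2 2a->0 2b->0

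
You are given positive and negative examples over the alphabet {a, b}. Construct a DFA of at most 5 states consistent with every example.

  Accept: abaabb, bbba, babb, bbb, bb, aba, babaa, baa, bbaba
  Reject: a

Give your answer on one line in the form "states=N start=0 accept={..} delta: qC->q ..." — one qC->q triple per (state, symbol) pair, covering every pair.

states=2 start=0 accept={1} delta: 0a->0 0b->1 1a->1 1b->1

Fold the examples into a partial DFA from state 0: repeatedly fix the first undefined (state, symbol) met by the shortest-then-alphabetical prefix, trying targets in increasing order and rejecting any under which an Accept and a Reject string meet in one state with the same remainder; add a state when all current targets are rejected. Accepting states are where Accept strings end.
a: 0a undefined. 0a->0: ok.
b: 0b undefined. 0b->0: no, abaabb/a meet in 0. Open state 1: 0b->1.
ba: 1a undefined. 1a->0: no, aba/a meet in 0. 1a->1: ok.
bb: 1b undefined. 1b->0: no, bb/a meet in 0. 1b->1: ok.
All examples now run through 2 states with every (state, symbol) defined. Accept strings end in {1}, Reject strings end in {0}; accept={1}.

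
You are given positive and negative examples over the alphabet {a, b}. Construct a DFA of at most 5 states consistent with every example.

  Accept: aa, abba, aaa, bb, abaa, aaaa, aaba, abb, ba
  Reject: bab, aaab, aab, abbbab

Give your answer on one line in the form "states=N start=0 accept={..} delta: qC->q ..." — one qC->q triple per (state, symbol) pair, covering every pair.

states=2 start=0 accept={0} delta: 0a->0 0b->1 1a->0 1b->0

Fold the examples into a partial DFA from state 0: repeatedly fix the first undefined (state, symbol) met by the shortest-then-alphabetical prefix, trying targets in increasing order and rejecting any under which an Accept and a Reject string meet in one state with the same remainder; add a state when all current targets are rejected. Accepting states are where Accept strings end.
a: 0a undefined. 0a->0: ok.
b: 0b undefined. 0b->0: no, aa/bab meet in 0. Open state 1: 0b->1.
ba: 1a undefined. 1a->0: ok.
bb: 1b undefined. 1b->0: ok.
All examples now run through 2 states with every (state, symbol) defined. Accept strings end in {0}, Reject strings end in {1}; accept={0}.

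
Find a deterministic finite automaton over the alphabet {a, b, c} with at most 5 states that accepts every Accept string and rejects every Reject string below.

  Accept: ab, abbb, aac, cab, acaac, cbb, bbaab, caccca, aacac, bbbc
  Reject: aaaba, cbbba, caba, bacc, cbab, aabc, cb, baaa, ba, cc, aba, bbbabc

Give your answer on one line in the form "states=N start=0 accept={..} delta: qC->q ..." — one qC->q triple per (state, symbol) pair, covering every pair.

states=4 start=0 accept={1,3} delta: 0a->0 0b->1 0c->1 1a->0 1b->2 1c->2 2a->1 2b->3 2c->2 3a->0 3b->0 3c->1

Grow the machine one transition at a time. Run the examples from 0; the earliest place one falls off (shortest prefix, ties alphabetical) gets sent to the lowest-numbered state that keeps every Accept/Reject pair distinguishable — a pair clashes when both reach the same state with identical unread suffix — and to a fresh state only if none does.
a: 0a undefined. 0a->0: ok.
b: 0b undefined. 0b->0: no, ab/aaaba meet in 0. Open state 1: 0b->1.
c: 0c undefined. 0c->0: no, ab/cb meet in 1. 0c->1: ok.
ba: 1a undefined. 1a->0: ok.
bb: 1b undefined. 1b->0: no, ab/cbab meet in 1. 1b->1: no, ab/cbab meet in 1. Open state 2: 1b->2.
cc: 1c undefined. 1c->0: no, caccca/aaaba meet in 0. 1c->1: no, ab/bacc meet in 1. 1c->2: ok.
bba: 2a undefined. 2a->0: no, ab/cbab meet in 1. 2a->1: ok.
bbb: 2b undefined. 2b->0: no, abbb/aaaba meet in 0. 2b->1: no, ab/cbbba meet in 1. 2b->2: no, ab/cbbba meet in 1. Open state 3: 2b->3.
bbba: 3a undefined. 3a->0: ok.
bbbc: 3c undefined. 3c->0: no, bbbc/aaaba meet in 0. 3c->1: ok.
cbbb: 3b undefined. 3b->0: ok.
caccc: 2c undefined. 2c->0: no, caccca/aaaba meet in 0. 2c->1: no, caccca/aaaba meet in 0. 2c->2: ok.
All examples now run through 4 states with every (state, symbol) defined. Accept strings end in {1,3}, Reject strings end in {0,2}; accept={1,3}.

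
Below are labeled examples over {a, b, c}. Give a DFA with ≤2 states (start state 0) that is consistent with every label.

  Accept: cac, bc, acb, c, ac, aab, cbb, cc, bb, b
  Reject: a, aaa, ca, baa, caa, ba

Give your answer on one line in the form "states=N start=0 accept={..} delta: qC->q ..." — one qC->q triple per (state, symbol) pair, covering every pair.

Fold the examples into a partial DFA from state 0: repeatedly fix the first undefined (state, symbol) met by the shortest-then-alphabetical prefix, trying targets in increasing order and rejecting any under which an Accept and a Reject string meet in one state with the same remainder; add a state when all current targets are rejected. Accepting states are where Accept strings end.
a: 0a undefined. 0a->0: ok.
b: 0b undefined. 0b->0: no, aab/a meet in 0. Open state 1: 0b->1.
c: 0c undefined. 0c->0: no, cac/a meet in 0. 0c->1: ok.
ba: 1a undefined. 1a->0: ok.
bb: 1b undefined. 1b->0: no, acb/a meet in 0. 1b->1: ok.
bc: 1c undefined. 1c->0: no, bc/a meet in 0. 1c->1: ok.
All examples now run through 2 states with every (state, symbol) defined. Accept strings end in {1}, Reject strings end in {0}; accept={1}.

states=2 start=0 accept={1} delta: 0a->0 0b->1 0c->1 1a->0 1b->1 1c->1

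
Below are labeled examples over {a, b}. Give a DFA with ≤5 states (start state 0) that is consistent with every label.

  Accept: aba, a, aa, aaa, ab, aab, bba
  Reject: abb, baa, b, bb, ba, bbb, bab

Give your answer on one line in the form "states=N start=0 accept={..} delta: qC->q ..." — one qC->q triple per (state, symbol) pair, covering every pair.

Grow the machine one transition at a time. Run the examples from 0; the earliest place one falls off (shortest prefix, ties alphabetical) gets sent to the lowest-numbered state that keeps every Accept/Reject pair distinguishable — a pair clashes when both reach the same state with identical unread suffix — and to a fresh state only if none does.
a: 0a undefined. 0a->0: no, aba/ba meet in 0 with "ba" left. Open state 1: 0a->1.
b: 0b undefined. 0b->0: no, a/ba meet in 1. 0b->1: no, a/b meet in 1. Open state 2: 0b->2.
aa: 1a undefined. 1a->0: no, aab/b meet in 2. 1a->1: ok.
ab: 1b undefined. 1b->0: ok.
ba: 2a undefined. 2a->0: no, aba/baa meet in 1. 2a->1: no, aba/baa meet in 1. 2a->2: ok.
bb: 2b undefined. 2b->0: no, ab/bb meet in 0. 2b->1: no, aba/bb meet in 1. 2b->2: no, bba/abb meet in 2. Open state 3: 2b->3.
bba: 3a undefined. 3a->0: ok.
bbb: 3b undefined. 3b->0: no, ab/bbb meet in 0. 3b->1: no, aba/bbb meet in 1. 3b->2: ok.
All examples now run through 4 states with every (state, symbol) defined. Accept strings end in {0,1}, Reject strings end in {2,3}; accept={0,1}.

states=4 start=0 accept={0,1} delta: 0a->1 0b->2 1a->1 1b->0 2a->2 2b->3 3a->0 3b->2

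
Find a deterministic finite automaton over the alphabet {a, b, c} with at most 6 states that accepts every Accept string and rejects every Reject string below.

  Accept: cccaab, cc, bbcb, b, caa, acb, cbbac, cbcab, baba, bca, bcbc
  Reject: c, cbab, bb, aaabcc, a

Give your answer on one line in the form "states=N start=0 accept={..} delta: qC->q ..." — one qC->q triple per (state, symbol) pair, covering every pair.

states=4 start=0 accept={1,3} delta: 0a->0 0b->1 0c->2 1a->1 1b->2 1c->3 2a->1 2b->1 2c->3 3a->3 3b->1 3c->0

State merging on the prefix tree: take the shortest (then alphabetical) example prefix whose next move is undefined and point that move at state 0, else 1, else 2, ...; a target is out if some Accept/Reject pair would then sit in one state with the same input left (inseparable). If every existing state is out, open a new one.
a: 0a undefined. 0a->0: ok.
b: 0b undefined. 0b->0: no, cc/aaabcc meet in 0 with "cc" left. Open state 1: 0b->1.
c: 0c undefined. 0c->0: no, cc/c meet in 0. 0c->1: no, b/c meet in 1. Open state 2: 0c->2.
ba: 1a undefined. 1a->0: no, baba/a meet in 0. 1a->1: ok.
bb: 1b undefined. 1b->0: no, baba/bb meet in 0. 1b->1: no, b/bb meet in 1. 1b->2: ok.
bc: 1c undefined. 1c->0: no, bca/a meet in 0. 1c->1: no, b/aaabcc meet in 1. 1c->2: no, cc/aaabcc meet in 2 with "c" left. Open state 3: 1c->3.
ca: 2a undefined. 2a->0: no, caa/a meet in 0. 2a->1: ok.
cb: 2b undefined. 2b->0: no, b/cbab meet in 1. 2b->1: ok.
cc: 2c undefined. 2c->0: no, cccaab/c meet in 2. 2c->1: no, bbcb/c meet in 2. 2c->2: no, cccaab/c meet in 2. 2c->3: ok.
bca: 3a undefined. 3a->0: no, bca/a meet in 0. 3a->1: no, cbcab/c meet in 2. 3a->2: no, bca/c meet in 2. 3a->3: ok.
bcb: 3b undefined. 3b->0: no, bbcb/a meet in 0. 3b->1: ok.
ccc: 3c undefined. 3c->0: ok.
All examples now run through 4 states with every (state, symbol) defined. Accept strings end in {1,3}, Reject strings end in {0,2}; accept={1,3}.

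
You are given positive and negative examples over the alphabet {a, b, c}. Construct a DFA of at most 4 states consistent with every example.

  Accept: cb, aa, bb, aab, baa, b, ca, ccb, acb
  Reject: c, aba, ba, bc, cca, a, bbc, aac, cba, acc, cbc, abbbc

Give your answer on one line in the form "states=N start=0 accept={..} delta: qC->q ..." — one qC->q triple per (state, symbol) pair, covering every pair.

Fold the examples into a partial DFA from state 0: repeatedly fix the first undefined (state, symbol) met by the shortest-then-alphabetical prefix, trying targets in increasing order and rejecting any under which an Accept and a Reject string meet in one state with the same remainder; add a state when all current targets are rejected. Accepting states are where Accept strings end.
a: 0a undefined. 0a->0: no, aa/a meet in 0. Open state 1: 0a->1.
b: 0b undefined. 0b->0: ok.
c: 0c undefined. 0c->0: no, cb/c meet in 0. 0c->1: ok.
aa: 1a undefined. 1a->0: ok.
ab: 1b undefined. 1b->0: ok.
ac: 1c undefined. 1c->0: ok.
All examples now run through 2 states with every (state, symbol) defined. Accept strings end in {0}, Reject strings end in {1}; accept={0}.

states=2 start=0 accept={0} delta: 0a->1 0b->0 0c->1 1a->0 1b->0 1c->0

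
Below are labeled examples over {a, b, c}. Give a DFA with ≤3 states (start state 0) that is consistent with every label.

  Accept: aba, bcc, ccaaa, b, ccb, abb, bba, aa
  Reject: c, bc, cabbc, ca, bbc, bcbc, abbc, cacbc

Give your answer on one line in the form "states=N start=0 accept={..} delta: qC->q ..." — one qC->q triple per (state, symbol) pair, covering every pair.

states=2 start=0 accept={0} delta: 0a->0 0b->0 0c->1 1a->1 1b->0 1c->0

Grow the machine one transition at a time. Run the examples from 0; the earliest place one falls off (shortest prefix, ties alphabetical) gets sent to the lowest-numbered state that keeps every Accept/Reject pair distinguishable — a pair clashes when both reach the same state with identical unread suffix — and to a fresh state only if none does.
a: 0a undefined. 0a->0: ok.
b: 0b undefined. 0b->0: ok.
c: 0c undefined. 0c->0: no, aba/c meet in 0. Open state 1: 0c->1.
ca: 1a undefined. 1a->0: no, aba/ca meet in 0. 1a->1: ok.
cc: 1c undefined. 1c->0: ok.
bcb: 1b undefined. 1b->0: ok.
All examples now run through 2 states with every (state, symbol) defined. Accept strings end in {0}, Reject strings end in {1}; accept={0}.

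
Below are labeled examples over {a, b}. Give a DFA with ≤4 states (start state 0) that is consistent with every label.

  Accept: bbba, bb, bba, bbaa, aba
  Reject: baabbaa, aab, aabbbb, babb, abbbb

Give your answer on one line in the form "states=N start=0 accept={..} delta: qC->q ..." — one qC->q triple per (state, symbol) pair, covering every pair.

State merging on the prefix tree: take the shortest (then alphabetical) example prefix whose next move is undefined and point that move at state 0, else 1, else 2, ...; a target is out if some Accept/Reject pair would then sit in one state with the same input left (inseparable). If every existing state is out, open a new one.
a: 0a undefined. 0a->0: ok.
b: 0b undefined. 0b->0: no, bbba/baabbaa meet in 0. Open state 1: 0b->1.
ba: 1a undefined. 1a->0: no, bb/babb meet in 1 with "b" left. 1a->1: no, aba/aab meet in 1. Open state 2: 1a->2.
bb: 1b undefined. 1b->0: no, bb/aabbbb meet in 0. 1b->1: no, bb/aab meet in 1. 1b->2: ok.
baa: 2a undefined. 2a->0: no, bba/baabbaa meet in 0. 2a->1: no, bba/aab meet in 1. 2a->2: ok.
bab: 2b undefined. 2b->0: no, bb/baabbaa meet in 2. 2b->1: no, bbba/baabbaa meet in 2. 2b->2: no, bbba/baabbaa meet in 2. Open state 3: 2b->3.
babb: 3b undefined. 3b->0: ok.
bbba: 3a undefined. 3a->0: no, bbba/baabbaa meet in 0. 3a->1: no, bbba/aab meet in 1. 3a->2: ok.
All examples now run through 4 states with every (state, symbol) defined. Accept strings end in {2}, Reject strings end in {0,1}; accept={2}.

states=4 start=0 accept={2} delta: 0a->0 0b->1 1a->2 1b->2 2a->2 2b->3 3a->2 3b->0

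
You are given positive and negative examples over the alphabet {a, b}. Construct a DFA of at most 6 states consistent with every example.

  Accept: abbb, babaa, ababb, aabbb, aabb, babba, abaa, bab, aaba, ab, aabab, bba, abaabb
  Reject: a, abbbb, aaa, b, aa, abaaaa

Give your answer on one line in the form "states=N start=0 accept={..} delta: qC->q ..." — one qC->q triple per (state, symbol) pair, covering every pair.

states=5 start=0 accept={0,2,3,4} delta: 0a->1 0b->1 1a->1 1b->2 2a->3 2b->4 3a->0 3b->2 4a->0 4b->0

Grow the machine one transition at a time. Run the examples from 0; the earliest place one falls off (shortest prefix, ties alphabetical) gets sent to the lowest-numbered state that keeps every Accept/Reject pair distinguishable — a pair clashes when both reach the same state with identical unread suffix — and to a fresh state only if none does.
a: 0a undefined. 0a->0: no, ab/b meet in 0 with "b" left. Open state 1: 0a->1.
b: 0b undefined. 0b->0: no, bba/a meet in 1. 0b->1: ok.
aa: 1a undefined. 1a->0: no, babaa/a meet in 1. 1a->1: ok.
ab: 1b undefined. 1b->0: no, babaa/a meet in 1. 1b->1: no, abbb/a meet in 1. Open state 2: 1b->2.
aba: 2a undefined. 2a->0: no, babaa/a meet in 1. 2a->1: no, babaa/a meet in 1. 2a->2: no, babaa/abaaaa meet in 2. Open state 3: 2a->3.
abb: 2b undefined. 2b->0: no, abbb/a meet in 1. 2b->1: no, aabb/a meet in 1. 2b->2: no, abbb/abbbb meet in 2. 2b->3: no, ababb/abbbb meet in 3 with "bb" left. Open state 4: 2b->4.
abaa: 3a undefined. 3a->0: ok.
abab: 3b undefined. 3b->0: no, ababb/a meet in 1. 3b->1: no, aabab/a meet in 1. 3b->2: ok.
abbb: 4b undefined. 4b->0: ok.
babba: 4a undefined. 4a->0: ok.
All examples now run through 5 states with every (state, symbol) defined. Accept strings end in {0,2,3,4}, Reject strings end in {1}; accept={0,2,3,4}.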